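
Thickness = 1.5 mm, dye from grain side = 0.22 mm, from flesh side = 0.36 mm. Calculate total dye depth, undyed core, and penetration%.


Total dyed = 0.22 + 0.36 = 0.58 mm
Undyed core = 1.5 - 0.58 = 0.92 mm
Penetration = 0.58 / 1.5 x 100 = 38.7%


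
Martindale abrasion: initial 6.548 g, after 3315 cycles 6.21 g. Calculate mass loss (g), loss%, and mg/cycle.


Loss = 6.548 - 6.21 = 0.338 g
Loss% = 0.338 / 6.548 x 100 = 5.16%
Rate = 0.338 / 3315 x 1000 = 0.102 mg/cycle


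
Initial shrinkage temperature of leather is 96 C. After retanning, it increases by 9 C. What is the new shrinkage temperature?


105 C


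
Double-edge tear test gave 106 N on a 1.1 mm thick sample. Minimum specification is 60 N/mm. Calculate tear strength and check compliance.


Tear strength = 106 / 1.1 = 96.4 N/mm
Required minimum = 60 N/mm
Compliant: Yes


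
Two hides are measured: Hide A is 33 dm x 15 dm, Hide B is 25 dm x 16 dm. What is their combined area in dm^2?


Hide A area = 33 x 15 = 495 dm^2
Hide B area = 25 x 16 = 400 dm^2
Total = 495 + 400 = 895 dm^2


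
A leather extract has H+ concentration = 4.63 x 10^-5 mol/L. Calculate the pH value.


pH = -log10[H+]
pH = -log10(4.63 x 10^-5) = 4.33


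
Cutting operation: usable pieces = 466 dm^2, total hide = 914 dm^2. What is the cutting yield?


51.0%

Yield = usable / total x 100
Yield = 466 / 914 x 100 = 51.0%


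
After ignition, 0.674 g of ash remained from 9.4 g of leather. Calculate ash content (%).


Ash% = 0.674 / 9.4 x 100
Ash% = 7.17%


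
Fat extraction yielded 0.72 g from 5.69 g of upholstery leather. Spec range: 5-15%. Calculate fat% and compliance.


Fat content = 12.7%
Compliant: Yes


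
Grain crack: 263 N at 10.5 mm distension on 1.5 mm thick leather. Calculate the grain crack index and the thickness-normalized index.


Crack index = 263 / 10.5 = 25.0 N/mm
Normalized = 25.0 / 1.5 = 16.7 N/mm per mm


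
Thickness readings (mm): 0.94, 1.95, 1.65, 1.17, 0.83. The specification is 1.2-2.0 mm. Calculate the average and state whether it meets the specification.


Sum = 6.54
Average = 6.54 / 5 = 1.31 mm
Specification range: 1.2 to 2.0 mm
Within spec: Yes


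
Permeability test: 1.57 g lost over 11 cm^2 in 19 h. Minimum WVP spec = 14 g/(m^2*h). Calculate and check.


WVP = 75.12 g/(m^2*h)
Meets specification: Yes

WVP = 1.57 / (11 x 19) x 10000 = 75.12 g/(m^2*h)
Minimum: 14 g/(m^2*h)
Meets spec: Yes


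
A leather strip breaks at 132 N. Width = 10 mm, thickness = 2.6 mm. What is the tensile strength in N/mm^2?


Cross-sectional area = 10 x 2.6 = 26.0 mm^2
Tensile strength = 132 / 26.0 = 5.08 N/mm^2


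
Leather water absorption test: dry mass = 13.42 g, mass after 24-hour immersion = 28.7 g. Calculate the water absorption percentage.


Water absorbed = 28.7 - 13.42 = 15.28 g
WA% = 15.28 / 13.42 x 100 = 113.9%


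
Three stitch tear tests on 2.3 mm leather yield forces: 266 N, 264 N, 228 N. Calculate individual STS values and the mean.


STS1 = 266 / 2.3 = 115.7 N/mm
STS2 = 264 / 2.3 = 114.8 N/mm
STS3 = 228 / 2.3 = 99.1 N/mm
Mean = (115.7 + 114.8 + 99.1) / 3 = 109.9 N/mm


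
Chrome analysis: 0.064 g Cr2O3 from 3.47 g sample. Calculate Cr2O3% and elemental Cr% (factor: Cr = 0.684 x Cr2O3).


Cr2O3 = 1.84%
Cr = 1.26%

Cr2O3% = 0.064 / 3.47 x 100 = 1.84%
Cr% = 1.84 x 0.684 = 1.26%


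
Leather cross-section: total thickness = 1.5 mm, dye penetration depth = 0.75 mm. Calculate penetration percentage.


50.0%


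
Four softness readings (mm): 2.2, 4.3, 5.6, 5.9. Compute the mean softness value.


4.50 mm

Sum = 2.2 + 4.3 + 5.6 + 5.9
Mean = 18.0 / 4 = 4.50 mm


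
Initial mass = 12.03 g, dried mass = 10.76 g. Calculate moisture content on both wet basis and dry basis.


Wet basis = 10.6%
Dry basis = 11.8%


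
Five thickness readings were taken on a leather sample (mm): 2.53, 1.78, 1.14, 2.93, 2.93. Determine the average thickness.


Sum = 2.53 + 1.78 + 1.14 + 2.93 + 2.93 = 11.31
Average = 11.31 / 5 = 2.26 mm


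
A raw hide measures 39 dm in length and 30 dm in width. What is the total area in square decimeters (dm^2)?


1170 dm^2


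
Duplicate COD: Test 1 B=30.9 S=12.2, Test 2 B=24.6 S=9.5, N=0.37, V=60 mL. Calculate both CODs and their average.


COD1 = (30.9 - 12.2) x 0.37 x 8000 / 60 = 922.5 mg/L
COD2 = (24.6 - 9.5) x 0.37 x 8000 / 60 = 744.9 mg/L
Average = (922.5 + 744.9) / 2 = 833.7 mg/L


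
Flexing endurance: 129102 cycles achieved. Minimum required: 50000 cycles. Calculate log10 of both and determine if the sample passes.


log10(129102) = 5.11
log10(50000) = 4.70
Passes: Yes


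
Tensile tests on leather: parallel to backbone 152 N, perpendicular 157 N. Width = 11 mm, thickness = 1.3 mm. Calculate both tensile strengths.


Area = 11 x 1.3 = 14.3 mm^2
TS (parallel) = 152 / 14.3 = 10.63 N/mm^2
TS (perpendicular) = 157 / 14.3 = 10.98 N/mm^2


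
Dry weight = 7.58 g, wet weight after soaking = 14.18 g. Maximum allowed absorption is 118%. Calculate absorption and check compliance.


WA = (14.18 - 7.58) / 7.58 x 100 = 87.1%
Maximum allowed: 118%
Compliant: Yes


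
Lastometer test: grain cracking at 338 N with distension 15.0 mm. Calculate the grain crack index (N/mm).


Grain crack index = force / distension
Index = 338 / 15.0 = 22.5 N/mm


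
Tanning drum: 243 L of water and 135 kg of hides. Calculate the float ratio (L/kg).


Float ratio = water / hide weight
Ratio = 243 / 135 = 1.8


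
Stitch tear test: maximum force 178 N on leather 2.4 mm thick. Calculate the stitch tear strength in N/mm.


74.2 N/mm

Stitch tear strength = force / thickness
STS = 178 / 2.4 = 74.2 N/mm


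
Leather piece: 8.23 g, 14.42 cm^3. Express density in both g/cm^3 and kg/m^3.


Density = 8.23 / 14.42 = 0.571 g/cm^3
Convert: 0.571 x 1000 = 571 kg/m^3


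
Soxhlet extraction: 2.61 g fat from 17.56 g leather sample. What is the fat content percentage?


Fat content = 2.61 / 17.56 x 100
Fat = 14.9%


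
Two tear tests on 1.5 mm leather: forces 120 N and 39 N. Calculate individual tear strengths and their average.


Tear 1 = 80.0 N/mm
Tear 2 = 26.0 N/mm
Average = 53.0 N/mm


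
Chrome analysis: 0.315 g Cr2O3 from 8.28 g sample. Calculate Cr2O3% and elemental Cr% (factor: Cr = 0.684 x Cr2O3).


Cr2O3 = 3.80%
Cr = 2.60%


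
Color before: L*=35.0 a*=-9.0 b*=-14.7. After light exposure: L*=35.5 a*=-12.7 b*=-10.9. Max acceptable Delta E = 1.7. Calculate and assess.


Delta E = 5.33
Passes: No

dL = 0.5, da = -3.7, db = 3.8
dE = sqrt((0.5)^2 + (-3.7)^2 + (3.8)^2) = 5.33
Max = 1.7
Passes: No


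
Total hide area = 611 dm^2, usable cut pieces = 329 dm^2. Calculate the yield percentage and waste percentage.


Yield = 53.8%
Waste = 46.2%


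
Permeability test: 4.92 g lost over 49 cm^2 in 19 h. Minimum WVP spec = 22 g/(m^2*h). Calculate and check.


WVP = 4.92 / (49 x 19) x 10000 = 52.85 g/(m^2*h)
Minimum: 22 g/(m^2*h)
Meets spec: Yes


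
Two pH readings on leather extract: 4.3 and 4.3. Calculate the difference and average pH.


Difference = |4.3 - 4.3| = 0.0
Average = (4.3 + 4.3) / 2 = 4.30


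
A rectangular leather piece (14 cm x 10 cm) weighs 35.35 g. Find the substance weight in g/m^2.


2525.0 g/m^2


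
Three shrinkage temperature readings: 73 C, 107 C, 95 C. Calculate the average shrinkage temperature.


91.7 C

Average = (73 + 107 + 95) / 3
Average = 275 / 3 = 91.7 C


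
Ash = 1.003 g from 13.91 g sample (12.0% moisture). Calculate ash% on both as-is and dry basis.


As-is ash = 7.21%
Dry-basis ash = 8.19%


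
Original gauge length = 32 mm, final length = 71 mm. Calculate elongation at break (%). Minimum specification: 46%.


Elongation = 121.9%
Meets spec: Yes

Extension = 71 - 32 = 39 mm
Elongation = 39 / 32 x 100 = 121.9%
Minimum required: 46%
Meets specification: Yes


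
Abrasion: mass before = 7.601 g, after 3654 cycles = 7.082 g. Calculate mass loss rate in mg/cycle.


0.142 mg/cycle

Mass loss = 7.601 - 7.082 = 0.519 g
Rate = 0.519 / 3654 x 1000 = 0.142 mg/cycle


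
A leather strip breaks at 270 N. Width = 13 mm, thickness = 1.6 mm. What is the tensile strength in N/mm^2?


12.98 N/mm^2

Cross-sectional area = 13 x 1.6 = 20.8 mm^2
Tensile strength = 270 / 20.8 = 12.98 N/mm^2


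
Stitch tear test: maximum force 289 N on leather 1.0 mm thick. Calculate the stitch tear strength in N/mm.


289.0 N/mm


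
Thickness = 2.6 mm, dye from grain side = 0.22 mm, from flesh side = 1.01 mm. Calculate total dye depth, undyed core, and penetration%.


Total dyed = 1.23 mm
Undyed core = 1.37 mm
Penetration = 47.3%

Total dyed = 0.22 + 1.01 = 1.23 mm
Undyed core = 2.6 - 1.23 = 1.37 mm
Penetration = 1.23 / 2.6 x 100 = 47.3%


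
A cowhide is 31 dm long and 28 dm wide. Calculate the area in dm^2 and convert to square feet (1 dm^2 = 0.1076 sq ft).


Area = 31 x 28 = 868 dm^2
Conversion: 868 x 0.1076 = 93.40 sq ft


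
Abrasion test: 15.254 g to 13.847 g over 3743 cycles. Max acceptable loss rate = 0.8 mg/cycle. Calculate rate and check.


Rate = 0.376 mg/cycle
Passes: Yes

Loss = 15.254 - 13.847 = 1.407 g
Rate = 1.407 g / 3743 cycles x 1000 = 0.376 mg/cycle
Max = 0.8 mg/cycle
Passes: Yes


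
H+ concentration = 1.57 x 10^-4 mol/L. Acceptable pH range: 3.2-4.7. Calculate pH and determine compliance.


pH = 3.80
Compliant: Yes

pH = -log10(1.57 x 10^-4) = 3.80
Range: 3.2 to 4.7
Compliant: Yes


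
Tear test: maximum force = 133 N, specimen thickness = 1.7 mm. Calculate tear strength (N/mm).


78.2 N/mm

Tear strength = force / thickness
Tear = 133 / 1.7 = 78.2 N/mm


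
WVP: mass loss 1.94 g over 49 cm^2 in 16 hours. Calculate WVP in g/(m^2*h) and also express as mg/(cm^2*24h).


WVP = 1.94 / (49 x 16) x 10000 = 24.74 g/(m^2*h)
Mass loss in mg = 1.94 x 1000 = 1940 mg
Per cm^2 per 24h in mg: 1940 x 24 / (49 x 16) = 46560 / 784 = 59.39 mg/(cm^2*24h)


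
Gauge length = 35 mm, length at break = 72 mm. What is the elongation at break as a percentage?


Extension = 72 - 35 = 37 mm
Elongation = 37 / 35 x 100 = 105.7%


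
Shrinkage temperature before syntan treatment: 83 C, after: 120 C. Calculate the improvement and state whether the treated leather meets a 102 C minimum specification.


Improvement = 37 C
Meets 102 C spec: Yes

Improvement = 120 - 83 = 37 C
Spec check: 120 C >= 102 C? Yes


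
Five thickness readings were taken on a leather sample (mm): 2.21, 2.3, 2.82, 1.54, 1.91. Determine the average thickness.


Sum = 2.21 + 2.3 + 2.82 + 1.54 + 1.91 = 10.78
Average = 10.78 / 5 = 2.16 mm


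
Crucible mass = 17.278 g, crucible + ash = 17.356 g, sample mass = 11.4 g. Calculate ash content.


Ash mass = 0.078 g
Ash content = 0.68%


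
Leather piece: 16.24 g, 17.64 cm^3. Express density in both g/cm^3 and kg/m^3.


Density = 16.24 / 17.64 = 0.921 g/cm^3
Convert: 0.921 x 1000 = 921 kg/m^3


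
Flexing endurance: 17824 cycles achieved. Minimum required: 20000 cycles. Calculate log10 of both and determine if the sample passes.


log10(17824) = 4.25
log10(20000) = 4.30
Passes: No


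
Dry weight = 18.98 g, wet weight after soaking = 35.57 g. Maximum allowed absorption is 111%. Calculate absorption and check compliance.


WA = (35.57 - 18.98) / 18.98 x 100 = 87.4%
Maximum allowed: 111%
Compliant: Yes


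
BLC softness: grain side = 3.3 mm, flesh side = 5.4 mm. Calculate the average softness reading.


Average = (3.3 + 5.4) / 2
Average = 4.35 mm


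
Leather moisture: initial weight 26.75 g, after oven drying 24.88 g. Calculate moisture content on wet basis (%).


7.0%

Moisture = 26.75 - 24.88 = 1.87 g
MC = 1.87 / 26.75 x 100 = 7.0%


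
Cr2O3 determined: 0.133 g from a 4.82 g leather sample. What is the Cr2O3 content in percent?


2.76%


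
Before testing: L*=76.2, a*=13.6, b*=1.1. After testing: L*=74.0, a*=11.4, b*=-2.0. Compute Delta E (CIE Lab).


Delta E = 4.39

dL = 74.0 - 76.2 = -2.2
da = 11.4 - 13.6 = -2.2
db = -2.0 - 1.1 = -3.1
dE = sqrt((-2.2)^2 + (-2.2)^2 + (-3.1)^2) = 4.39


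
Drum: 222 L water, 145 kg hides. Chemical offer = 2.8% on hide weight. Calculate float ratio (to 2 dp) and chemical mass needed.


Float ratio = 1.53
Chemical needed = 4.06 kg

Float ratio = 222 / 145 = 1.53
Chemical = 145 x 2.8 / 100 = 4.06 kg


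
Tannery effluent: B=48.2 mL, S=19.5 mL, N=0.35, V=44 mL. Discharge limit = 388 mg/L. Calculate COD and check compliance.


COD = 1826.4 mg/L
Compliant: No


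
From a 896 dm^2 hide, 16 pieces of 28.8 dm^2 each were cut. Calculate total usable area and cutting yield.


Total usable = 16 x 28.8 = 460.8 dm^2
Yield = 460.8 / 896 x 100 = 51.4%


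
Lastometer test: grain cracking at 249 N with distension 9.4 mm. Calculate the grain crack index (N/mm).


26.5 N/mm


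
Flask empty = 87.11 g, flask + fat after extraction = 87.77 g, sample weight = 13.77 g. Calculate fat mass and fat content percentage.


Fat mass = 0.66 g
Fat content = 4.8%

Fat mass = 87.77 - 87.11 = 0.66 g
Fat% = 0.66 / 13.77 x 100 = 4.8%


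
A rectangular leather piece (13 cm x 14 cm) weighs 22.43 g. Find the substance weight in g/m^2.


1232.4 g/m^2


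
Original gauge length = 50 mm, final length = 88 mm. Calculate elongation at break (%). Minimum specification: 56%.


Elongation = 76.0%
Meets spec: Yes

Extension = 88 - 50 = 38 mm
Elongation = 38 / 50 x 100 = 76.0%
Minimum required: 56%
Meets specification: Yes


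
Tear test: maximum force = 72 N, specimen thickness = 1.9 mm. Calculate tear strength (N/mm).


37.9 N/mm


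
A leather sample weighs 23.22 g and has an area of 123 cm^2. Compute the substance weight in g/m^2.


Substance weight = mass / area x 10000
SW = 23.22 / 123 x 10000
SW = 1887.8 g/m^2


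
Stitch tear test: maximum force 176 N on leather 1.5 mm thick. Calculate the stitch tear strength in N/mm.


117.3 N/mm

Stitch tear strength = force / thickness
STS = 176 / 1.5 = 117.3 N/mm


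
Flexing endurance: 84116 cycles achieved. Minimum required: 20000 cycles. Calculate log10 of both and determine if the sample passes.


Achieved: log10 = 4.92
Required: log10 = 4.30
Passes: Yes

log10(84116) = 4.92
log10(20000) = 4.30
Passes: Yes


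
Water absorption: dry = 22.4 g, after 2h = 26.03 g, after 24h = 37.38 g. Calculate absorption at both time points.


WA (2h) = (26.03 - 22.4) / 22.4 x 100 = 16.2%
WA (24h) = (37.38 - 22.4) / 22.4 x 100 = 66.9%


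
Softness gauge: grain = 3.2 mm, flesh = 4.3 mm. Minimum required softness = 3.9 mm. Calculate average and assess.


Average = (3.2 + 4.3) / 2 = 3.75 mm
Minimum = 3.9 mm
Meets requirement: No


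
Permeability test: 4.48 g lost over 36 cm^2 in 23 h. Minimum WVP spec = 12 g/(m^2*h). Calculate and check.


WVP = 54.11 g/(m^2*h)
Meets specification: Yes

WVP = 4.48 / (36 x 23) x 10000 = 54.11 g/(m^2*h)
Minimum: 12 g/(m^2*h)
Meets spec: Yes


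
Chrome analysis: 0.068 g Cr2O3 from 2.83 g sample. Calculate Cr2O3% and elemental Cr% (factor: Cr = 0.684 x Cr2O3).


Cr2O3% = 0.068 / 2.83 x 100 = 2.40%
Cr% = 2.40 x 0.684 = 1.64%


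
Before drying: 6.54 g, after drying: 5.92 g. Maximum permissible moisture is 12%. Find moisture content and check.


MC = (6.54 - 5.92) / 6.54 x 100 = 9.5%
Maximum: 12%
Acceptable: Yes


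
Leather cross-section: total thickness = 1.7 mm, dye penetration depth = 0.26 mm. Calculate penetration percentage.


Penetration% = 0.26 / 1.7 x 100
Penetration = 15.3%


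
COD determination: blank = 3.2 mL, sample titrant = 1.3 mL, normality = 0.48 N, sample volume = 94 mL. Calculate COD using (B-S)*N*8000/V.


77.6 mg/L


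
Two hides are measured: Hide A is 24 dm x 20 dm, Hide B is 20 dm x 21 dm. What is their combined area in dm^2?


900 dm^2


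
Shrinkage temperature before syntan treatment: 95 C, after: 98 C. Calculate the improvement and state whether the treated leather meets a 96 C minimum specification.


Improvement = 98 - 95 = 3 C
Spec check: 98 C >= 96 C? Yes


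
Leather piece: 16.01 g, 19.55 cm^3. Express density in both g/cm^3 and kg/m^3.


0.819 g/cm^3
819 kg/m^3


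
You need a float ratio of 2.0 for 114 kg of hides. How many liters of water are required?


228.0 L

Water = hide weight x target ratio
Water = 114 x 2.0 = 228.0 L


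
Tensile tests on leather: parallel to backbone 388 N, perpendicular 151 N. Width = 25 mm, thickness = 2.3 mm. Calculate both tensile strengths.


Area = 25 x 2.3 = 57.5 mm^2
TS (parallel) = 388 / 57.5 = 6.75 N/mm^2
TS (perpendicular) = 151 / 57.5 = 2.63 N/mm^2


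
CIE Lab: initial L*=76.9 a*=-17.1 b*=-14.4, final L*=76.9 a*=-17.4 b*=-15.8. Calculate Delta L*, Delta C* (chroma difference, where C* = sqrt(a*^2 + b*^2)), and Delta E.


Delta L* = 0.0
Delta C* = 1.15
Delta E = 1.43


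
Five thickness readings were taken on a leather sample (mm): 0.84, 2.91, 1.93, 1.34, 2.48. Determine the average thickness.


Sum = 0.84 + 2.91 + 1.93 + 1.34 + 2.48 = 9.50
Average = 9.50 / 5 = 1.90 mm


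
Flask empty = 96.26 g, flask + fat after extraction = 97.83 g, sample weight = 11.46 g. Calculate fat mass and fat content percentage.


Fat mass = 97.83 - 96.26 = 1.57 g
Fat% = 1.57 / 11.46 x 100 = 13.7%


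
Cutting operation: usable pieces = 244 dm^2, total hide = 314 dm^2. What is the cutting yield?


77.7%

Yield = usable / total x 100
Yield = 244 / 314 x 100 = 77.7%


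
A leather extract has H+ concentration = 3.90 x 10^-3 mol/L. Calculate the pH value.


pH = 2.41

pH = -log10[H+]
pH = -log10(3.90 x 10^-3) = 2.41


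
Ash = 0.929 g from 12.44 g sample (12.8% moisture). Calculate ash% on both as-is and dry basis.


As-is ash% = 0.929 / 12.44 x 100 = 7.47%
Dry mass = 12.44 x (100 - 12.8) / 100 = 10.84768 g
Dry-basis ash% = 0.929 / 10.84768 x 100 = 8.56%


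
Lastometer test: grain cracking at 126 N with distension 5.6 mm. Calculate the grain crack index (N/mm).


Grain crack index = force / distension
Index = 126 / 5.6 = 22.5 N/mm


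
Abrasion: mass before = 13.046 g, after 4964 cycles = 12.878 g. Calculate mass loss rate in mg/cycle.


0.034 mg/cycle


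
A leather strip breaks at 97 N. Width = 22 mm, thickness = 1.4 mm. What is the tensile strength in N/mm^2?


Cross-sectional area = 22 x 1.4 = 30.8 mm^2
Tensile strength = 97 / 30.8 = 3.15 N/mm^2


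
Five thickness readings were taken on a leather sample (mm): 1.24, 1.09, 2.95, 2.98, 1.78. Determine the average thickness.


2.01 mm

Sum = 1.24 + 1.09 + 2.95 + 2.98 + 1.78 = 10.04
Average = 10.04 / 5 = 2.01 mm


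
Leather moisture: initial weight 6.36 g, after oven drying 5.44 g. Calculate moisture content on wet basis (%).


14.5%


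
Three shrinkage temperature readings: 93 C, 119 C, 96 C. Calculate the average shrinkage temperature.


Average = (93 + 119 + 96) / 3
Average = 308 / 3 = 102.7 C


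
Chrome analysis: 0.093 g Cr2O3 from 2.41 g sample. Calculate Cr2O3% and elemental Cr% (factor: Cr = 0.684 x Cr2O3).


Cr2O3 = 3.86%
Cr = 2.64%


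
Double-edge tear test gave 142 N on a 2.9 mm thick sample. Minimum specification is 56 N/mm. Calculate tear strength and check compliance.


Tear strength = 142 / 2.9 = 49.0 N/mm
Required minimum = 56 N/mm
Compliant: No


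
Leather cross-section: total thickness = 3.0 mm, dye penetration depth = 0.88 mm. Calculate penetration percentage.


29.3%

Penetration% = 0.88 / 3.0 x 100
Penetration = 29.3%


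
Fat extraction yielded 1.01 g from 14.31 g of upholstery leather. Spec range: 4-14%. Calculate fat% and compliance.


Fat% = 1.01 / 14.31 x 100 = 7.1%
Spec range: 4-14%
Compliant: Yes


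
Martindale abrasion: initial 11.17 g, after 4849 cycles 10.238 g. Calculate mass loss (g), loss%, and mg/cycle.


Loss = 11.17 - 10.238 = 0.932 g
Loss% = 0.932 / 11.17 x 100 = 8.34%
Rate = 0.932 / 4849 x 1000 = 0.192 mg/cycle


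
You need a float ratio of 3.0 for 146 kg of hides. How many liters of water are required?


Water = hide weight x target ratio
Water = 146 x 3.0 = 438.0 L


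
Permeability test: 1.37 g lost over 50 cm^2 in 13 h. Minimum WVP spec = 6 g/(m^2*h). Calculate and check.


WVP = 21.08 g/(m^2*h)
Meets specification: Yes

WVP = 1.37 / (50 x 13) x 10000 = 21.08 g/(m^2*h)
Minimum: 6 g/(m^2*h)
Meets spec: Yes


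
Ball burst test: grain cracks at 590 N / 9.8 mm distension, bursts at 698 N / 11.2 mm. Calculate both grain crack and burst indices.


Crack index = 590 / 9.8 = 60.2 N/mm
Burst index = 698 / 11.2 = 62.3 N/mm


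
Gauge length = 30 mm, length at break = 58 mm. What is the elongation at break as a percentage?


93.3%


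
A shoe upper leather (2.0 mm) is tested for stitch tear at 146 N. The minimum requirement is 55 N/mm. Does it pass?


STS = 146 / 2.0 = 73.0 N/mm
Minimum required: 55 N/mm
Passes: Yes


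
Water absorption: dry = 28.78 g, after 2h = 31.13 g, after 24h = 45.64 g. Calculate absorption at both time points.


WA (2h) = (31.13 - 28.78) / 28.78 x 100 = 8.2%
WA (24h) = (45.64 - 28.78) / 28.78 x 100 = 58.6%


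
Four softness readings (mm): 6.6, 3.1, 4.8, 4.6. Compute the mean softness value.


Sum = 6.6 + 3.1 + 4.8 + 4.6
Mean = 19.1 / 4 = 4.78 mm


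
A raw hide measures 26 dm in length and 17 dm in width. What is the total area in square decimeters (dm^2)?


442 dm^2

Area = length x width
Area = 26 x 17 = 442 dm^2


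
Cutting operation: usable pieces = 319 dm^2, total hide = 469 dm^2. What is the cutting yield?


Yield = usable / total x 100
Yield = 319 / 469 x 100 = 68.0%


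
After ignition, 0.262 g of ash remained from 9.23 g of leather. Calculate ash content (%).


2.84%

Ash% = 0.262 / 9.23 x 100
Ash% = 2.84%


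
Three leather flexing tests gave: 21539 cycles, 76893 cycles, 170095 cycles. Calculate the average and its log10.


Average = 89509 cycles
log10 = 4.95


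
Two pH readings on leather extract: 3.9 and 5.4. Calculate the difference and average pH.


Difference = 1.5
Average pH = 4.65


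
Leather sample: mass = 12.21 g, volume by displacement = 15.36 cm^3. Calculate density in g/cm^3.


0.795 g/cm^3


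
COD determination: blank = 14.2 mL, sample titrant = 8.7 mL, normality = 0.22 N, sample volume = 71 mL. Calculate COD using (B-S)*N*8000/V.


COD = (14.2 - 8.7) x 0.22 x 8000 / 71
COD = 5.5 x 0.22 x 8000 / 71
COD = 136.3 mg/L


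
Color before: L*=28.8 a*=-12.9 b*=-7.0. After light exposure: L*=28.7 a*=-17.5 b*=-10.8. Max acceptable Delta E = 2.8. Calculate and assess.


Delta E = 5.97
Passes: No

dL = -0.1, da = -4.6, db = -3.8
dE = sqrt((-0.1)^2 + (-4.6)^2 + (-3.8)^2) = 5.97
Max = 2.8
Passes: No


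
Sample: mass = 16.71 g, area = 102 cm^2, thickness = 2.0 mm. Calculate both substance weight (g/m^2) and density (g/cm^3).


SW = 16.71 / 102 x 10000 = 1638.2 g/m^2
Volume = 102 x 2.0 / 10 = 20.40 cm^3
Density = 16.71 / 20.40 = 0.819 g/cm^3


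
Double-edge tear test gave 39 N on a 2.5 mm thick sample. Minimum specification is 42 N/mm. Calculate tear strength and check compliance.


Tear strength = 15.6 N/mm
Compliant: No


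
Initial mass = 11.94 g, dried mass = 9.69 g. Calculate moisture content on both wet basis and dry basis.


Moisture lost = 11.94 - 9.69 = 2.25 g
Wet basis MC = 2.25 / 11.94 x 100 = 18.8%
Dry basis MC = 2.25 / 9.69 x 100 = 23.2%


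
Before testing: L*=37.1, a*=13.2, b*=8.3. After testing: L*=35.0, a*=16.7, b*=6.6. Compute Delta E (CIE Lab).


Delta E = 4.42

dL = 35.0 - 37.1 = -2.1
da = 16.7 - 13.2 = 3.5
db = 6.6 - 8.3 = -1.7
dE = sqrt((-2.1)^2 + (3.5)^2 + (-1.7)^2) = 4.42


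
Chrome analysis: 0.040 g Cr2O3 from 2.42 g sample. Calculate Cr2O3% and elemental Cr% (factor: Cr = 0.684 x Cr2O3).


Cr2O3% = 0.040 / 2.42 x 100 = 1.65%
Cr% = 1.65 x 0.684 = 1.13%


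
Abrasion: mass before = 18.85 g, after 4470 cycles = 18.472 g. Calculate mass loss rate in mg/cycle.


Mass loss = 18.85 - 18.472 = 0.378 g
Rate = 0.378 / 4470 x 1000 = 0.085 mg/cycle


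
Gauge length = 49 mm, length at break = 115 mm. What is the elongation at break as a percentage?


Extension = 115 - 49 = 66 mm
Elongation = 66 / 49 x 100 = 134.7%


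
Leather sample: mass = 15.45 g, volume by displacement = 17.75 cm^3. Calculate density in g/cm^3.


0.870 g/cm^3


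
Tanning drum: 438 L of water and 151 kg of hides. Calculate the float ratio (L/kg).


Float ratio = water / hide weight
Ratio = 438 / 151 = 2.9


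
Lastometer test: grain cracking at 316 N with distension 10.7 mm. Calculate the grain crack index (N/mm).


29.5 N/mm

Grain crack index = force / distension
Index = 316 / 10.7 = 29.5 N/mm


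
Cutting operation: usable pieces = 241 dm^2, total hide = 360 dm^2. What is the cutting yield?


66.9%

Yield = usable / total x 100
Yield = 241 / 360 x 100 = 66.9%


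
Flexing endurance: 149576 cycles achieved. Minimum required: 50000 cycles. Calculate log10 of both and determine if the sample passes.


Achieved: log10 = 5.17
Required: log10 = 4.70
Passes: Yes


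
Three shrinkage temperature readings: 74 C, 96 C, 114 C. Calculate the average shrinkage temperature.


Average = (74 + 96 + 114) / 3
Average = 284 / 3 = 94.7 C


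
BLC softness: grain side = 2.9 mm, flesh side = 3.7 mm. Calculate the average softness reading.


3.30 mm


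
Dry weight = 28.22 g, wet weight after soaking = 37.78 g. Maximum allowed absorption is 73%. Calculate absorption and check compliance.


WA = (37.78 - 28.22) / 28.22 x 100 = 33.9%
Maximum allowed: 73%
Compliant: Yes


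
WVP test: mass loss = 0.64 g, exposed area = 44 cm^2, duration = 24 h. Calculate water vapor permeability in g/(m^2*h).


6.06 g/(m^2*h)


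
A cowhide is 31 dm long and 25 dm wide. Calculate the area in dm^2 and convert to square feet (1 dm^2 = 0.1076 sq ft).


775 dm^2
83.39 sq ft

Area = 31 x 25 = 775 dm^2
Conversion: 775 x 0.1076 = 83.39 sq ft


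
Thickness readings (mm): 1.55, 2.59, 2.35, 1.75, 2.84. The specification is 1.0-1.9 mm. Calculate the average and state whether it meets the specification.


Average = 2.22 mm
Within specification: No

Sum = 11.08
Average = 11.08 / 5 = 2.22 mm
Specification range: 1.0 to 1.9 mm
Within spec: No


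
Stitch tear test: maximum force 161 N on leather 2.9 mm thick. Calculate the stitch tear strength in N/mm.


55.5 N/mm

Stitch tear strength = force / thickness
STS = 161 / 2.9 = 55.5 N/mm


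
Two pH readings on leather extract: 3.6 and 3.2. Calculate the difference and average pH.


Difference = 0.4
Average pH = 3.40

Difference = |3.6 - 3.2| = 0.4
Average = (3.6 + 3.2) / 2 = 3.40


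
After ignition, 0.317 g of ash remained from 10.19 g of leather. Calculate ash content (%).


Ash% = 0.317 / 10.19 x 100
Ash% = 3.11%


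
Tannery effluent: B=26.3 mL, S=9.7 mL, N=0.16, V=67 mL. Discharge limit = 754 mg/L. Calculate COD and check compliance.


COD = (26.3 - 9.7) x 0.16 x 8000 / 67 = 317.1 mg/L
Limit: 754 mg/L
Compliant: Yes


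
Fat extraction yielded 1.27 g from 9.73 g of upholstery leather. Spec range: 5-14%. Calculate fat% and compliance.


Fat content = 13.1%
Compliant: Yes


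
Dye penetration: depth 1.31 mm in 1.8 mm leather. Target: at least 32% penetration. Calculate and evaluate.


Penetration = 1.31 / 1.8 x 100 = 72.8%
Target: 32%
Meets target: Yes


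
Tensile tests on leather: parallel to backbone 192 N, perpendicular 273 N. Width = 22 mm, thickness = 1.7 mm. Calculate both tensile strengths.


Parallel = 5.13 N/mm^2
Perpendicular = 7.30 N/mm^2


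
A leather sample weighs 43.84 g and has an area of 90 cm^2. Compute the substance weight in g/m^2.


Substance weight = mass / area x 10000
SW = 43.84 / 90 x 10000
SW = 4871.1 g/m^2


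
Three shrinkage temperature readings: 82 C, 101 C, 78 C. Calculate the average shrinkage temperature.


Average = (82 + 101 + 78) / 3
Average = 261 / 3 = 87.0 C


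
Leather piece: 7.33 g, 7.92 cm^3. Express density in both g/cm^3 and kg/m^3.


Density = 7.33 / 7.92 = 0.926 g/cm^3
Convert: 0.926 x 1000 = 926 kg/m^3


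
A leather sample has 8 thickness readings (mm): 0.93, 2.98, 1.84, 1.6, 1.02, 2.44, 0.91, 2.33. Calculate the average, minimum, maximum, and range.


Sum = 14.05
Average = 14.05 / 8 = 1.76 mm
Minimum = 0.91 mm
Maximum = 2.98 mm
Range = 2.98 - 0.91 = 2.07 mm


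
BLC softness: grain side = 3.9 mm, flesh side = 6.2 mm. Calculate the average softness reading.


5.05 mm

Average = (3.9 + 6.2) / 2
Average = 5.05 mm


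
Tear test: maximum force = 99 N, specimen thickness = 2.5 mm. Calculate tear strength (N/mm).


Tear strength = force / thickness
Tear = 99 / 2.5 = 39.6 N/mm


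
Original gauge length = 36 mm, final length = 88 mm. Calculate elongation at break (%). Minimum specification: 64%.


Elongation = 144.4%
Meets spec: Yes

Extension = 88 - 36 = 52 mm
Elongation = 52 / 36 x 100 = 144.4%
Minimum required: 64%
Meets specification: Yes


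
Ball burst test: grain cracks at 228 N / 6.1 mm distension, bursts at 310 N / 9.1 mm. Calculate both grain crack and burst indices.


Crack index = 228 / 6.1 = 37.4 N/mm
Burst index = 310 / 9.1 = 34.1 N/mm


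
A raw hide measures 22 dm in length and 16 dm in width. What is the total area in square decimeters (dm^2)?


Area = length x width
Area = 22 x 16 = 352 dm^2


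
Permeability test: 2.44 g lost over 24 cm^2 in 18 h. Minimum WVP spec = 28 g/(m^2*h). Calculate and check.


WVP = 2.44 / (24 x 18) x 10000 = 56.48 g/(m^2*h)
Minimum: 28 g/(m^2*h)
Meets spec: Yes


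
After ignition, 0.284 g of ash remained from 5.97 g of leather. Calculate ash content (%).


4.76%

Ash% = 0.284 / 5.97 x 100
Ash% = 4.76%


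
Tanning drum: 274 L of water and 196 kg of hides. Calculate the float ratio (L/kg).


Float ratio = water / hide weight
Ratio = 274 / 196 = 1.4


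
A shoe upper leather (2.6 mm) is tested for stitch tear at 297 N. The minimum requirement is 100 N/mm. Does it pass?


STS = 114.2 N/mm
Passes: Yes


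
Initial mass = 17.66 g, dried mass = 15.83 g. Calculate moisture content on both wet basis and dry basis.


Wet basis = 10.4%
Dry basis = 11.6%


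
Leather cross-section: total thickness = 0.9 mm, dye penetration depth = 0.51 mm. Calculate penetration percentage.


Penetration% = 0.51 / 0.9 x 100
Penetration = 56.7%


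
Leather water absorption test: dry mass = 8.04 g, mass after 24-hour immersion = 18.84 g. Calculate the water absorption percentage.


134.3%

Water absorbed = 18.84 - 8.04 = 10.80 g
WA% = 10.80 / 8.04 x 100 = 134.3%


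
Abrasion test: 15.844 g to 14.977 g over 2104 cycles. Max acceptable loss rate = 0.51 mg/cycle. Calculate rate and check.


Rate = 0.412 mg/cycle
Passes: Yes

Loss = 15.844 - 14.977 = 0.867 g
Rate = 0.867 g / 2104 cycles x 1000 = 0.412 mg/cycle
Max = 0.51 mg/cycle
Passes: Yes


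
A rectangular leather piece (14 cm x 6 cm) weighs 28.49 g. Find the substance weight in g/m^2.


3391.7 g/m^2


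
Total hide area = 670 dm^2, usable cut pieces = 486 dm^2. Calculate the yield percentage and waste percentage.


Yield = 486 / 670 x 100 = 72.5%
Waste = 670 - 486 = 184 dm^2
Waste% = 100 - 72.5 = 27.5%


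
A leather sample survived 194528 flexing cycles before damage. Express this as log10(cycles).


5.29

log10(194528) = 5.29


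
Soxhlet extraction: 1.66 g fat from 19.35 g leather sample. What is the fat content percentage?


Fat content = 1.66 / 19.35 x 100
Fat = 8.6%


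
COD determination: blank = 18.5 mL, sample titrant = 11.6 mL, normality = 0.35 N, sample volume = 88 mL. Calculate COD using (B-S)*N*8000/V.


219.5 mg/L

COD = (18.5 - 11.6) x 0.35 x 8000 / 88
COD = 6.9 x 0.35 x 8000 / 88
COD = 219.5 mg/L


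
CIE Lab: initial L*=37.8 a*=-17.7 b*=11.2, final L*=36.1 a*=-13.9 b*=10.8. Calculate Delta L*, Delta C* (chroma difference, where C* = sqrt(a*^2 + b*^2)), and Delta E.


Delta L* = -1.7
Delta C* = -3.34
Delta E = 4.18


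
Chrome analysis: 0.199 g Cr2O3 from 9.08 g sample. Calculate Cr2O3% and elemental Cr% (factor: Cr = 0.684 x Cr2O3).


Cr2O3 = 2.19%
Cr = 1.50%

Cr2O3% = 0.199 / 9.08 x 100 = 2.19%
Cr% = 2.19 x 0.684 = 1.50%


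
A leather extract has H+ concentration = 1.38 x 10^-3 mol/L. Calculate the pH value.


pH = 2.86

pH = -log10[H+]
pH = -log10(1.38 x 10^-3) = 2.86


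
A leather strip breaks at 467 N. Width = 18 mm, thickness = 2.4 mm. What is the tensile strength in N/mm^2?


10.81 N/mm^2

Cross-sectional area = 18 x 2.4 = 43.2 mm^2
Tensile strength = 467 / 43.2 = 10.81 N/mm^2


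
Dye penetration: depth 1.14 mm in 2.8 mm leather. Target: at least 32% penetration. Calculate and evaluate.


Penetration = 40.7%
Meets target: Yes

Penetration = 1.14 / 2.8 x 100 = 40.7%
Target: 32%
Meets target: Yes


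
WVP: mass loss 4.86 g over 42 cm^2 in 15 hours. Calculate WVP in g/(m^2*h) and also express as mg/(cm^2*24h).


WVP = 4.86 / (42 x 15) x 10000 = 77.14 g/(m^2*h)
Mass loss in mg = 4.86 x 1000 = 4860 mg
Per cm^2 per 24h in mg: 4860 x 24 / (42 x 15) = 116640 / 630 = 185.14 mg/(cm^2*24h)


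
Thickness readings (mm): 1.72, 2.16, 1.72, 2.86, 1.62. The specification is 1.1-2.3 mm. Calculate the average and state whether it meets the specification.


Sum = 10.08
Average = 10.08 / 5 = 2.02 mm
Specification range: 1.1 to 2.3 mm
Within spec: Yes


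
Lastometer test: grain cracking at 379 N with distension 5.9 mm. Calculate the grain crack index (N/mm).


64.2 N/mm


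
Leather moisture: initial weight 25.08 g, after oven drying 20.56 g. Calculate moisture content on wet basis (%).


18.0%

Moisture = 25.08 - 20.56 = 4.52 g
MC = 4.52 / 25.08 x 100 = 18.0%


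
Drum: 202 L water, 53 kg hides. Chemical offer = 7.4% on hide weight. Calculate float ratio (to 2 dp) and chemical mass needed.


Float ratio = 202 / 53 = 3.81
Chemical = 53 x 7.4 / 100 = 3.922 kg


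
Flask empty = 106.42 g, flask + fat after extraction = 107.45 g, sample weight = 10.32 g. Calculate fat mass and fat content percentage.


Fat mass = 107.45 - 106.42 = 1.03 g
Fat% = 1.03 / 10.32 x 100 = 10.0%


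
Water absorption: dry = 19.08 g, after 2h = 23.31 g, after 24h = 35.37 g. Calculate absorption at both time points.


2h absorption = 22.2%
24h absorption = 85.4%

WA (2h) = (23.31 - 19.08) / 19.08 x 100 = 22.2%
WA (24h) = (35.37 - 19.08) / 19.08 x 100 = 85.4%


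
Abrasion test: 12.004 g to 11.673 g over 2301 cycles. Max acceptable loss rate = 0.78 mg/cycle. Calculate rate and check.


Rate = 0.144 mg/cycle
Passes: Yes

Loss = 12.004 - 11.673 = 0.331 g
Rate = 0.331 g / 2301 cycles x 1000 = 0.144 mg/cycle
Max = 0.78 mg/cycle
Passes: Yes


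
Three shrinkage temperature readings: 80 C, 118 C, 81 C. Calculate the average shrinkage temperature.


Average = (80 + 118 + 81) / 3
Average = 279 / 3 = 93.0 C


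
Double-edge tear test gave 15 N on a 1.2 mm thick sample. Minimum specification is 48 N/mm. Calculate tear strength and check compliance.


Tear strength = 15 / 1.2 = 12.5 N/mm
Required minimum = 48 N/mm
Compliant: No


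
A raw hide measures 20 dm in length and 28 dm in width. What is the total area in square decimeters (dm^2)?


560 dm^2


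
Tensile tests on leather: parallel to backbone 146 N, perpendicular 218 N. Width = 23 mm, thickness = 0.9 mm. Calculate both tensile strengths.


Area = 23 x 0.9 = 20.7 mm^2
TS (parallel) = 146 / 20.7 = 7.05 N/mm^2
TS (perpendicular) = 218 / 20.7 = 10.53 N/mm^2


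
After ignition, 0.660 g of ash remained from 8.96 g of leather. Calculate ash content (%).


7.37%


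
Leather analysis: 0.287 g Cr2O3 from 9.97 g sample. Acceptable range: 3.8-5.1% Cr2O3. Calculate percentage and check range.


Cr2O3% = 0.287 / 9.97 x 100 = 2.88%
Acceptable range: 3.8 to 5.1%
Within range: No


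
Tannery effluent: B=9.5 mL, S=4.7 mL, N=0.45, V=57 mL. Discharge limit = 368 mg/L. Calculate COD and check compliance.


COD = (9.5 - 4.7) x 0.45 x 8000 / 57 = 303.2 mg/L
Limit: 368 mg/L
Compliant: Yes


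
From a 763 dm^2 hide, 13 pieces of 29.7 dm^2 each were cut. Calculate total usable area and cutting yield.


Usable area = 386.1 dm^2
Yield = 50.6%


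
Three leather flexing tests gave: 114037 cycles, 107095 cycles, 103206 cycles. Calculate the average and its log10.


Average = (114037 + 107095 + 103206) / 3 = 108113 cycles
log10(108113) = 5.03


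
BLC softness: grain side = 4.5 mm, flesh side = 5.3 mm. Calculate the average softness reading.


Average = (4.5 + 5.3) / 2
Average = 4.90 mm


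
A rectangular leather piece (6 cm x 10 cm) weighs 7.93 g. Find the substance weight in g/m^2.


1321.7 g/m^2


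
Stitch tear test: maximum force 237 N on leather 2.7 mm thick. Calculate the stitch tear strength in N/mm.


Stitch tear strength = force / thickness
STS = 237 / 2.7 = 87.8 N/mm


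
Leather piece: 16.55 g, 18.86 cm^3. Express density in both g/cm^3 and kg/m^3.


0.878 g/cm^3
878 kg/m^3

Density = 16.55 / 18.86 = 0.878 g/cm^3
Convert: 0.878 x 1000 = 878 kg/m^3


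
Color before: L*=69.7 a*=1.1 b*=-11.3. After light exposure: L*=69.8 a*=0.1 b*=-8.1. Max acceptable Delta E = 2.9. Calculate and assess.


dL = 0.1, da = -1.0, db = 3.2
dE = sqrt((0.1)^2 + (-1.0)^2 + (3.2)^2) = 3.35
Max = 2.9
Passes: No


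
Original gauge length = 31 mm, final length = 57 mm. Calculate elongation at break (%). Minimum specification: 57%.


Extension = 57 - 31 = 26 mm
Elongation = 26 / 31 x 100 = 83.9%
Minimum required: 57%
Meets specification: Yes


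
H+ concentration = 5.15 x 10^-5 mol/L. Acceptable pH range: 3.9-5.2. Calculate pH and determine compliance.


pH = 4.29
Compliant: Yes


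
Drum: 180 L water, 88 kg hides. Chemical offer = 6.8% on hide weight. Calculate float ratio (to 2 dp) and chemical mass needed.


Float ratio = 180 / 88 = 2.05
Chemical = 88 x 6.8 / 100 = 5.984 kg


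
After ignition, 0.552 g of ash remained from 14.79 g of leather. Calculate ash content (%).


Ash% = 0.552 / 14.79 x 100
Ash% = 3.73%


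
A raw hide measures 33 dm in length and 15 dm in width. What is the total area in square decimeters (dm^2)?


Area = length x width
Area = 33 x 15 = 495 dm^2


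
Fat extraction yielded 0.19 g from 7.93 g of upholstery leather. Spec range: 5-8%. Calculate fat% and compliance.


Fat content = 2.4%
Compliant: No


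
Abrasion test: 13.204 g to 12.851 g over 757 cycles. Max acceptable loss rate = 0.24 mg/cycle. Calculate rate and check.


Rate = 0.466 mg/cycle
Passes: No


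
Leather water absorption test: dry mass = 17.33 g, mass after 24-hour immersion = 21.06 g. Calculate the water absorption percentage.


21.5%


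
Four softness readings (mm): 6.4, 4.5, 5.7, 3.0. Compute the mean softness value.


4.90 mm

Sum = 6.4 + 4.5 + 5.7 + 3.0
Mean = 19.6 / 4 = 4.90 mm


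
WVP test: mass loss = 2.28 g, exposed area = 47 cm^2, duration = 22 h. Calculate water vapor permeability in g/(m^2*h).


WVP = mass_loss / (area x time) x 10000
WVP = 2.28 / (47 x 22) x 10000
WVP = 2.28 / 1034 x 10000 = 22.05 g/(m^2*h)


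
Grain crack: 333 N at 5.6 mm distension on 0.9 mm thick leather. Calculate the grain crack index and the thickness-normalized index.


Crack index = 59.5 N/mm
Normalized index = 66.1 N/mm per mm


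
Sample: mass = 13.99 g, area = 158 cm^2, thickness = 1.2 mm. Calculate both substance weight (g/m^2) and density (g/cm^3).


Substance weight = 885.4 g/m^2
Density = 0.738 g/cm^3

SW = 13.99 / 158 x 10000 = 885.4 g/m^2
Volume = 158 x 1.2 / 10 = 18.96 cm^3
Density = 13.99 / 18.96 = 0.738 g/cm^3
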